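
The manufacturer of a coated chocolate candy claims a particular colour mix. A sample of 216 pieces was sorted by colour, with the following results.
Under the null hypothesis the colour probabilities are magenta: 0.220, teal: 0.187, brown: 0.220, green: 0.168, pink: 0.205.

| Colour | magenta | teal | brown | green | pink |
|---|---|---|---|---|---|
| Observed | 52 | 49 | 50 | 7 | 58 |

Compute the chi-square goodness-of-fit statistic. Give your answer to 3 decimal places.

30.276

Expected counts E_i = n·p_i: 216×0.220 = 47.52, 216×0.187 = 40.392, 216×0.220 = 47.52, 216×0.168 = 36.288, 216×0.205 = 44.28.
cat          O        E   (O−E)²/E
magenta     52    47.52     0.4224
teal        49   40.392     1.8345
brown       50    47.52     0.1294
green        7   36.288    23.6383
pink        58    44.28     4.2511
Sum = 30.276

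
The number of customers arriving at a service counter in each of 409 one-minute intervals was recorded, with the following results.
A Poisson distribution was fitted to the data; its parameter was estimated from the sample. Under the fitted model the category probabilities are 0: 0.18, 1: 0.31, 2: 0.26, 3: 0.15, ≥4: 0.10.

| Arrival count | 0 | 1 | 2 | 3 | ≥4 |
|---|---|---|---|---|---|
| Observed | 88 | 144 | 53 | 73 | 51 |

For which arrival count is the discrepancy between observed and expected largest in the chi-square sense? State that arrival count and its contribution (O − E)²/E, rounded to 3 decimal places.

2, 26.755

Expected counts E_i = n·p_i: 409×0.18 = 73.62, 409×0.31 = 126.79, 409×0.26 = 106.34, 409×0.15 = 61.35, 409×0.10 = 40.9.
cat         O        E   (O−E)²/E
0          88    73.62     2.8088
1         144   126.79     2.3360
2          53   106.34    26.7553
3          73    61.35     2.2123
≥4         51     40.9     2.4941
The largest term is for 2: 26.755.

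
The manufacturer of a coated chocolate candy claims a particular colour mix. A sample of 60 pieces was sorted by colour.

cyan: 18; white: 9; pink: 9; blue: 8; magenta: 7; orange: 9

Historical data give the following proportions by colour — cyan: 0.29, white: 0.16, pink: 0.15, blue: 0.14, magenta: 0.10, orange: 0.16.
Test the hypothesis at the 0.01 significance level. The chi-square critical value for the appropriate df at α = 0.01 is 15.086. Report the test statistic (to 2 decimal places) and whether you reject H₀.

0.28; do not reject

Expected counts E_i = n·p_i: 60×0.29 = 17.4, 60×0.16 = 9.6, 60×0.15 = 9, 60×0.14 = 8.4, 60×0.10 = 6, 60×0.16 = 9.6.
χ² = (18−17.4)²/17.4 + (9−9.6)²/9.6 + (9−9)²/9 + (8−8.4)²/8.4 + (7−6)²/6 + (9−9.6)²/9.6
   = 0.021 + 0.038 + 0.000 + 0.019 + 0.167 + 0.038
Sum = 0.28
df = 5. Since 0.28 < 15.086, we do not reject H₀.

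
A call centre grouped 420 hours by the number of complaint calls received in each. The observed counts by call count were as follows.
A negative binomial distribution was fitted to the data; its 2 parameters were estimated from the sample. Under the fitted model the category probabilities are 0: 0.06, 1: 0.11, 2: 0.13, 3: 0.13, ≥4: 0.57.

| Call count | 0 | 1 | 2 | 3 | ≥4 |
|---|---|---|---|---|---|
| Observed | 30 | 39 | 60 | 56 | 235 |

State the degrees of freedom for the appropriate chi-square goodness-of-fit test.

There are k = 5 categories and 2 parameters estimated from the data, so df = 5 − 1 − 2 = 2.

2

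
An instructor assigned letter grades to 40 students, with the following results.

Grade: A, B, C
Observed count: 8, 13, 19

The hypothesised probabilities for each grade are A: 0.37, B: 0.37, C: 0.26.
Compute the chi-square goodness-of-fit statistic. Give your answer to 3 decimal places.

Expected counts E_i = n·p_i: 40×0.37 = 14.8, 40×0.37 = 14.8, 40×0.26 = 10.4.
cat         O        E   (O−E)²/E
A           8     14.8     3.1243
B          13     14.8     0.2189
C          19     10.4     7.1115
Sum = 10.455

10.455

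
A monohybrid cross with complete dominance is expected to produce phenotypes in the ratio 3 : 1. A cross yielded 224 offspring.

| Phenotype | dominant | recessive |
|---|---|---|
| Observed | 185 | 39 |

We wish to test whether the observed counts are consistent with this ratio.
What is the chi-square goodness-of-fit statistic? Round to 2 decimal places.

Ratio total = 4. Expected counts: 224×3/4 = 168, 224×1/4 = 56.
dominant: (185 − 168)²/168 = 289/168 = 1.720
recessive: (39 − 56)²/56 = 289/56 = 5.161
Sum = 6.88

6.88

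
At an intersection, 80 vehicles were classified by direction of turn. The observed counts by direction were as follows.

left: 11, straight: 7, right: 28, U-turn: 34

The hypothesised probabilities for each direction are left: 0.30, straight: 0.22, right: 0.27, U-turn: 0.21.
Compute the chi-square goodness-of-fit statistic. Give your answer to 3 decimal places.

32.932

Expected counts E_i = n·p_i: 80×0.30 = 24, 80×0.22 = 17.6, 80×0.27 = 21.6, 80×0.21 = 16.8.
χ² = (11−24)²/24 + (7−17.6)²/17.6 + (28−21.6)²/21.6 + (34−16.8)²/16.8
   = 7.0417 + 6.3841 + 1.8963 + 17.6095
Sum = 32.932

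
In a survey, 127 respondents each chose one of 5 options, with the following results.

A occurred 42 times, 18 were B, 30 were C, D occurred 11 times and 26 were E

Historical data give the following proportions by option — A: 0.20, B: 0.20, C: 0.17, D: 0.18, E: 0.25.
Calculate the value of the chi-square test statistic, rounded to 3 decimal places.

23.475

Expected counts E_i = n·p_i: 127×0.20 = 25.4, 127×0.20 = 25.4, 127×0.17 = 21.59, 127×0.18 = 22.86, 127×0.25 = 31.75.
A: (42 − 25.4)²/25.4 = 275.56/25.4 = 10.8488
B: (18 − 25.4)²/25.4 = 54.76/25.4 = 2.1559
C: (30 − 21.59)²/21.59 = 70.7281/21.59 = 3.2760
D: (11 − 22.86)²/22.86 = 140.6596/22.86 = 6.1531
E: (26 − 31.75)²/31.75 = 33.0625/31.75 = 1.0413
Sum = 23.475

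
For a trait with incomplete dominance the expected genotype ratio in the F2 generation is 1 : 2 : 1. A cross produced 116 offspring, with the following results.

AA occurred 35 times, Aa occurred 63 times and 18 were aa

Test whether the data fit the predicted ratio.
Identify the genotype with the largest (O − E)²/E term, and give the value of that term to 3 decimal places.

Ratio total = 4. Expected counts: 116×1/4 = 29, 116×2/4 = 58, 116×1/4 = 29.
χ² = (35−29)²/29 + (63−58)²/58 + (18−29)²/29
   = 1.2414 + 0.4310 + 4.1724
The largest term is for aa: 4.172.

aa, 4.172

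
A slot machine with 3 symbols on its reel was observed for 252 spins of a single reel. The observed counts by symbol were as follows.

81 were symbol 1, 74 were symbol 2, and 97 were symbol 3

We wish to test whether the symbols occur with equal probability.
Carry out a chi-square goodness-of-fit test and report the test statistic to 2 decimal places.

3.31

Expected count for each of the 3 categories: 252/3 = 84.
symbol 1: (81 − 84)²/84 = 9/84 = 0.107
symbol 2: (74 − 84)²/84 = 100/84 = 1.190
symbol 3: (97 − 84)²/84 = 169/84 = 2.012
Sum = 3.31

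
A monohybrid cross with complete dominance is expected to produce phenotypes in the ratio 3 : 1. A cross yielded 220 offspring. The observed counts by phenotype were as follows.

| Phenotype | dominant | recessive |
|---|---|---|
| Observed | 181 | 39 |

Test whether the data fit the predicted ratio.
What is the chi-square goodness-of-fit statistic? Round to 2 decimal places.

6.21

Ratio total = 4. Expected counts: 220×3/4 = 165, 220×1/4 = 55.
dominant: (181 − 165)²/165 = 256/165 = 1.552
recessive: (39 − 55)²/55 = 256/55 = 4.655
Sum = 6.21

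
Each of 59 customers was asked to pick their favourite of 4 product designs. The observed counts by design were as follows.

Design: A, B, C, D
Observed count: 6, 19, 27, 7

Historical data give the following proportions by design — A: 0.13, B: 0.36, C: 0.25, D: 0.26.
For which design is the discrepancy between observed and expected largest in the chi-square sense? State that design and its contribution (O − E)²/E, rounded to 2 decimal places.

Expected counts E_i = n·p_i: 59×0.13 = 7.67, 59×0.36 = 21.24, 59×0.25 = 14.75, 59×0.26 = 15.34.
cat         O        E   (O−E)²/E
A           6     7.67      0.364
B          19    21.24      0.236
C          27    14.75     10.174
D           7    15.34      4.534
The largest term is for C: 10.17.

C, 10.17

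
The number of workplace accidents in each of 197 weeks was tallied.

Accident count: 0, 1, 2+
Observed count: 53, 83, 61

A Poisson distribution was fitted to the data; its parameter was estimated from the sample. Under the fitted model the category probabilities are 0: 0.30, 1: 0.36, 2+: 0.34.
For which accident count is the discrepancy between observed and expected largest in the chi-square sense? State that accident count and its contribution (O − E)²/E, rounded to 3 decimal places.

Expected counts E_i = n·p_i: 197×0.30 = 59.1, 197×0.36 = 70.92, 197×0.34 = 66.98.
cat         O        E   (O−E)²/E
0          53     59.1     0.6296
1          83    70.92     2.0576
2+         61    66.98     0.5339
The largest term is for 1: 2.058.

1, 2.058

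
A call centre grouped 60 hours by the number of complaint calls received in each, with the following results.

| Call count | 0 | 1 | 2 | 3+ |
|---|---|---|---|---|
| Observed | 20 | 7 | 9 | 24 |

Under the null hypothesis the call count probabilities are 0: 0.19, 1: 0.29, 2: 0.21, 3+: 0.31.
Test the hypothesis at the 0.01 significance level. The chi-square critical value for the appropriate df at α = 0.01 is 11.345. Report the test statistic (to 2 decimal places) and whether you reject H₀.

Expected counts E_i = n·p_i: 60×0.19 = 11.4, 60×0.29 = 17.4, 60×0.21 = 12.6, 60×0.31 = 18.6.
χ² = (20−11.4)²/11.4 + (7−17.4)²/17.4 + (9−12.6)²/12.6 + (24−18.6)²/18.6
   = 6.488 + 6.216 + 1.029 + 1.568
Sum = 15.30
df = 3. Since 15.30 > 11.345, we reject H₀.

15.30; reject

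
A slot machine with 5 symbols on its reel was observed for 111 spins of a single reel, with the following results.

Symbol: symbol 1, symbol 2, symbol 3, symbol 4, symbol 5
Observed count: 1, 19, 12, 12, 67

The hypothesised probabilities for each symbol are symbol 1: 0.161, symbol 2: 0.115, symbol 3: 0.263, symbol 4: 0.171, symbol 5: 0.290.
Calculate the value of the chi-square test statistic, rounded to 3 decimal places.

Expected counts E_i = n·p_i: 111×0.161 = 17.871, 111×0.115 = 12.765, 111×0.263 = 29.193, 111×0.171 = 18.981, 111×0.290 = 32.19.
symbol 1: (1 − 17.871)²/17.871 = 284.630641/17.871 = 15.9270
symbol 2: (19 − 12.765)²/12.765 = 38.875225/12.765 = 3.0455
symbol 3: (12 − 29.193)²/29.193 = 295.599249/29.193 = 10.1257
symbol 4: (12 − 18.981)²/18.981 = 48.734361/18.981 = 2.5675
symbol 5: (67 − 32.19)²/32.19 = 1211.7361/32.19 = 37.6432
Sum = 69.309

69.309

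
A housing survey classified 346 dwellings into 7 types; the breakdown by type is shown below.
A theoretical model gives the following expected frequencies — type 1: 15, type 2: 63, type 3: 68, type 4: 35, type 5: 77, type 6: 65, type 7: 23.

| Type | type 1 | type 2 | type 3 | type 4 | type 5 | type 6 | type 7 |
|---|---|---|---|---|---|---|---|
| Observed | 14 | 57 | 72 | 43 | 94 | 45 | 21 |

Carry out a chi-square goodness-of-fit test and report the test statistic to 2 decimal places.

12.78

χ² = (14−15)²/15 + (57−63)²/63 + (72−68)²/68 + (43−35)²/35 + (94−77)²/77 + (45−65)²/65 + (21−23)²/23
   = 0.067 + 0.571 + 0.235 + 1.829 + 3.753 + 6.154 + 0.174
Sum = 12.78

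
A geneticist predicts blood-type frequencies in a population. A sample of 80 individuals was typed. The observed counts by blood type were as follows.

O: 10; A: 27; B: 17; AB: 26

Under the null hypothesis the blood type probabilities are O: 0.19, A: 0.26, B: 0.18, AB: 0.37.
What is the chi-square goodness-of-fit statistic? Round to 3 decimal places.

4.534

Expected counts E_i = n·p_i: 80×0.19 = 15.2, 80×0.26 = 20.8, 80×0.18 = 14.4, 80×0.37 = 29.6.
χ² = (10−15.2)²/15.2 + (27−20.8)²/20.8 + (17−14.4)²/14.4 + (26−29.6)²/29.6
   = 1.7789 + 1.8481 + 0.4694 + 0.4378
Sum = 4.534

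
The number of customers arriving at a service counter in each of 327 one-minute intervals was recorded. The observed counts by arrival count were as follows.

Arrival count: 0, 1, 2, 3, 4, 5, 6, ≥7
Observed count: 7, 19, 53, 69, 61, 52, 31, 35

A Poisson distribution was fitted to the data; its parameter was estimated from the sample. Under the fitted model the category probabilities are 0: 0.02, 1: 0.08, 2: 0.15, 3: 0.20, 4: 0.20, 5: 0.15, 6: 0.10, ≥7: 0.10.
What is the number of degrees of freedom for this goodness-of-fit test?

There are k = 8 categories and 1 parameter estimated from the data, so df = 8 − 1 − 1 = 6.

6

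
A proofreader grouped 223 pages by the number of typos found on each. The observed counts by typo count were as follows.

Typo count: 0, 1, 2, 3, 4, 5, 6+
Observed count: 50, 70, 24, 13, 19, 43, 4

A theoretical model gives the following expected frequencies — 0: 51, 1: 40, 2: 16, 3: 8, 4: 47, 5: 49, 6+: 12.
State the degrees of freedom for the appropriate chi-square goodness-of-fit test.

6

There are k = 7 categories and no parameters were estimated from the data, so df = 7 − 1 = 6.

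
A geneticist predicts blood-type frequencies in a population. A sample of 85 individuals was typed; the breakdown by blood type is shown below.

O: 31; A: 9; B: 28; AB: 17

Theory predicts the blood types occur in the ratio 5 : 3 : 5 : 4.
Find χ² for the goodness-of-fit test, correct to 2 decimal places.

4.65

Ratio total = 17. Expected counts: 85×5/17 = 25, 85×3/17 = 15, 85×5/17 = 25, 85×4/17 = 20.
O: (31 − 25)²/25 = 36/25 = 1.440
A: (9 − 15)²/15 = 36/15 = 2.400
B: (28 − 25)²/25 = 9/25 = 0.360
AB: (17 − 20)²/20 = 9/20 = 0.450
Sum = 4.65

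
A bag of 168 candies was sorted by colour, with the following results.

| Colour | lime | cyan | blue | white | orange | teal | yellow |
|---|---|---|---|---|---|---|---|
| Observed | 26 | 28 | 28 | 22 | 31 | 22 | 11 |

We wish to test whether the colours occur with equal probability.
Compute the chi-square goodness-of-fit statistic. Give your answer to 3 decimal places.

10.917

Under H₀ each category has probability 1/7, so each expected count is 168/7 = 24.
lime: (26 − 24)²/24 = 4/24 = 0.1667
cyan: (28 − 24)²/24 = 16/24 = 0.6667
blue: (28 − 24)²/24 = 16/24 = 0.6667
white: (22 − 24)²/24 = 4/24 = 0.1667
orange: (31 − 24)²/24 = 49/24 = 2.0417
teal: (22 − 24)²/24 = 4/24 = 0.1667
yellow: (11 − 24)²/24 = 169/24 = 7.0417
Sum = 10.917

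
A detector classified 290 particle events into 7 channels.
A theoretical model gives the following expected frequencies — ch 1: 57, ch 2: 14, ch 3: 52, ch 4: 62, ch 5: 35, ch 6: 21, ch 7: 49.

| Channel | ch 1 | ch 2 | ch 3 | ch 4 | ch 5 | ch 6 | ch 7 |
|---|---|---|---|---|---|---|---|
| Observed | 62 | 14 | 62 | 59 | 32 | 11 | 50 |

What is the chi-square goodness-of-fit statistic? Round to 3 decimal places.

ch 1: (62 − 57)²/57 = 25/57 = 0.4386
ch 2: (14 − 14)²/14 = 0/14 = 0.0000
ch 3: (62 − 52)²/52 = 100/52 = 1.9231
ch 4: (59 − 62)²/62 = 9/62 = 0.1452
ch 5: (32 − 35)²/35 = 9/35 = 0.2571
ch 6: (11 − 21)²/21 = 100/21 = 4.7619
ch 7: (50 − 49)²/49 = 1/49 = 0.0204
Sum = 7.546

7.546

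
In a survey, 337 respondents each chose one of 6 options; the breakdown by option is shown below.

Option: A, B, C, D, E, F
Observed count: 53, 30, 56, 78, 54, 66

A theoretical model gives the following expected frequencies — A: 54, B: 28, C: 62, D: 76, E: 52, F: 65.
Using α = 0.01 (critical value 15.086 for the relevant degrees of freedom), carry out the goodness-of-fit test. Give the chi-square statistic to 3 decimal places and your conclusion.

0.887; do not reject

cat         O        E   (O−E)²/E
A          53       54     0.0185
B          30       28     0.1429
C          56       62     0.5806
D          78       76     0.0526
E          54       52     0.0769
F          66       65     0.0154
Sum = 0.887
df = 5. Since 0.887 < 15.086, we do not reject H₀.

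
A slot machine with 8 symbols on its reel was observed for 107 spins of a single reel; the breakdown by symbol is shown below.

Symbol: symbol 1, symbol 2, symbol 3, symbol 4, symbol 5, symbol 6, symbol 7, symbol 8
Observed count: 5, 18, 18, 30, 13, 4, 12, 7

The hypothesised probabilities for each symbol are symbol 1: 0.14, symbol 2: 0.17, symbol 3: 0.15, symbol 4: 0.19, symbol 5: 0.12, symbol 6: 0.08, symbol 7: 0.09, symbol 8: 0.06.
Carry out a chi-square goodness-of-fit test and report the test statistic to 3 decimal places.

14.554

Expected counts E_i = n·p_i: 107×0.14 = 14.98, 107×0.17 = 18.19, 107×0.15 = 16.05, 107×0.19 = 20.33, 107×0.12 = 12.84, 107×0.08 = 8.56, 107×0.09 = 9.63, 107×0.06 = 6.42.
χ² = (5−14.98)²/14.98 + (18−18.19)²/18.19 + (18−16.05)²/16.05 + (30−20.33)²/20.33 + (13−12.84)²/12.84 + (4−8.56)²/8.56 + (12−9.63)²/9.63 + (7−6.42)²/6.42
   = 6.6489 + 0.0020 + 0.2369 + 4.5996 + 0.0020 + 2.4292 + 0.5833 + 0.0524
Sum = 14.554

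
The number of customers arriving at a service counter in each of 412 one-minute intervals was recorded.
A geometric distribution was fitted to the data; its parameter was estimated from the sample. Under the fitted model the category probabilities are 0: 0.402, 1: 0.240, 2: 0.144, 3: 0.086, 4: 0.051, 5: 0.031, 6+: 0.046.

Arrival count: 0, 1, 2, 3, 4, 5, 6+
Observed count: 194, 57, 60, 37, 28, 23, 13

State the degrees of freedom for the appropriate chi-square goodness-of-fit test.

There are k = 7 categories and 1 parameter estimated from the data, so df = 7 − 1 − 1 = 5.

5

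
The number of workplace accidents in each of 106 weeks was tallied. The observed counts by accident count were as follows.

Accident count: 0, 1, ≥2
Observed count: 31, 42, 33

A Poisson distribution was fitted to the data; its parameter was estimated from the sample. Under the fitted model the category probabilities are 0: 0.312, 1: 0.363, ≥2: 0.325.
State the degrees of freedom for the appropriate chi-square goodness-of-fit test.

There are k = 3 categories and 1 parameter estimated from the data, so df = 3 − 1 − 1 = 1.

1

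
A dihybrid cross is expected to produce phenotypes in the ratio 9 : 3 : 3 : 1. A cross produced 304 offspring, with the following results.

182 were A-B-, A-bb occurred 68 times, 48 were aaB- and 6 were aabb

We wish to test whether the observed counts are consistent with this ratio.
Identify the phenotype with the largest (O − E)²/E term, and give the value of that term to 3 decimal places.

Ratio total = 16. Expected counts: 304×9/16 = 171, 304×3/16 = 57, 304×3/16 = 57, 304×1/16 = 19.
χ² = (182−171)²/171 + (68−57)²/57 + (48−57)²/57 + (6−19)²/19
   = 0.7076 + 2.1228 + 1.4211 + 8.8947
The largest term is for aabb: 8.895.

aabb, 8.895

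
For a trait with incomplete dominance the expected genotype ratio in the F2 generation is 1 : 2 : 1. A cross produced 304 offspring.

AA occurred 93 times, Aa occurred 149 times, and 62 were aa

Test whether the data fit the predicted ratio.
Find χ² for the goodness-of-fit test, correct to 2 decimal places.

Ratio total = 4. Expected counts: 304×1/4 = 76, 304×2/4 = 152, 304×1/4 = 76.
AA: (93 − 76)²/76 = 289/76 = 3.803
Aa: (149 − 152)²/152 = 9/152 = 0.059
aa: (62 − 76)²/76 = 196/76 = 2.579
Sum = 6.44

6.44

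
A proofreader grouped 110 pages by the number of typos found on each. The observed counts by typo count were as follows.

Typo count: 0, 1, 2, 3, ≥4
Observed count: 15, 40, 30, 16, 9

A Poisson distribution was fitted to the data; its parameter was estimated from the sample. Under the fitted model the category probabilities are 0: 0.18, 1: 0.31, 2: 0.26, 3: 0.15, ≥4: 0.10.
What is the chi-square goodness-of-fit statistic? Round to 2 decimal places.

Expected counts E_i = n·p_i: 110×0.18 = 19.8, 110×0.31 = 34.1, 110×0.26 = 28.6, 110×0.15 = 16.5, 110×0.10 = 11.
χ² = (15−19.8)²/19.8 + (40−34.1)²/34.1 + (30−28.6)²/28.6 + (16−16.5)²/16.5 + (9−11)²/11
   = 1.164 + 1.021 + 0.069 + 0.015 + 0.364
Sum = 2.63

2.63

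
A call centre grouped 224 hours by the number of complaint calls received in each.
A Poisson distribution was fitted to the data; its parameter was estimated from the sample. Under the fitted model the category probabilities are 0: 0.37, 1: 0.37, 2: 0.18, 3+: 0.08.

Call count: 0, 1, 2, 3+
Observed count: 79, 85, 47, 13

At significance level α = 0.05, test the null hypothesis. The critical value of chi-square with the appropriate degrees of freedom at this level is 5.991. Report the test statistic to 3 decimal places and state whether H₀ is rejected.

2.693; do not reject

Expected counts E_i = n·p_i: 224×0.37 = 82.88, 224×0.37 = 82.88, 224×0.18 = 40.32, 224×0.08 = 17.92.
cat         O        E   (O−E)²/E
0          79    82.88     0.1816
1          85    82.88     0.0542
2          47    40.32     1.1067
3+         13    17.92     1.3508
Sum = 2.693
df = 2. Since 2.693 < 5.991, we do not reject H₀.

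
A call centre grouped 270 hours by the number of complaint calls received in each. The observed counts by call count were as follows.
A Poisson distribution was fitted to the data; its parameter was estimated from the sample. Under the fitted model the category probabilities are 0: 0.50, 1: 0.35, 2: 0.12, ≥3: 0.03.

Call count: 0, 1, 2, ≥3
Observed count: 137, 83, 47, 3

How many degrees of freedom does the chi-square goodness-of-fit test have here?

There are k = 4 categories and 1 parameter estimated from the data, so df = 4 − 1 − 1 = 2.

2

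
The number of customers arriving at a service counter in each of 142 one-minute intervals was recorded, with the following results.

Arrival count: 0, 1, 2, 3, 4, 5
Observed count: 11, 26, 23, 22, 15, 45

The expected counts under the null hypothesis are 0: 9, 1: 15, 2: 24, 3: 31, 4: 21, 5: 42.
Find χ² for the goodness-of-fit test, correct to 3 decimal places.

χ² = (11−9)²/9 + (26−15)²/15 + (23−24)²/24 + (22−31)²/31 + (15−21)²/21 + (45−42)²/42
   = 0.4444 + 8.0667 + 0.0417 + 2.6129 + 1.7143 + 0.2143
Sum = 13.094

13.094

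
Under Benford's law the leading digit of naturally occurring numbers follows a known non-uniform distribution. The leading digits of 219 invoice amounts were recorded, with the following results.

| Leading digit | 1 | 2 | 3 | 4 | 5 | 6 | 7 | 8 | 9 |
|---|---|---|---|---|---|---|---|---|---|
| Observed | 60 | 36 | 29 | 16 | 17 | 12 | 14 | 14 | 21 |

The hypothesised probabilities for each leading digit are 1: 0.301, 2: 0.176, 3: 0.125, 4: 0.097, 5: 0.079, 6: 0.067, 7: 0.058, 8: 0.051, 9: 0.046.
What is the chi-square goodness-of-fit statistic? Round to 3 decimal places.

15.282

Expected counts E_i = n·p_i: 219×0.301 = 65.919, 219×0.176 = 38.544, 219×0.125 = 27.375, 219×0.097 = 21.243, 219×0.079 = 17.301, 219×0.067 = 14.673, 219×0.058 = 12.702, 219×0.051 = 11.169, 219×0.046 = 10.074.
1: (60 − 65.919)²/65.919 = 35.034561/65.919 = 0.5315
2: (36 − 38.544)²/38.544 = 6.471936/38.544 = 0.1679
3: (29 − 27.375)²/27.375 = 2.640625/27.375 = 0.0965
4: (16 − 21.243)²/21.243 = 27.489049/21.243 = 1.2940
5: (17 − 17.301)²/17.301 = 0.090601/17.301 = 0.0052
6: (12 − 14.673)²/14.673 = 7.144929/14.673 = 0.4869
7: (14 − 12.702)²/12.702 = 1.684804/12.702 = 0.1326
8: (14 − 11.169)²/11.169 = 8.014561/11.169 = 0.7176
9: (21 − 10.074)²/10.074 = 119.377476/10.074 = 11.8501
Sum = 15.282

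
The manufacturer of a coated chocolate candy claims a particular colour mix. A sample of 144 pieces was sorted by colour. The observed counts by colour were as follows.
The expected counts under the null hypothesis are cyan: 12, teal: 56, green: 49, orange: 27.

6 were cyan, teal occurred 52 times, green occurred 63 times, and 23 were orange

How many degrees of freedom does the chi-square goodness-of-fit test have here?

There are k = 4 categories and no parameters were estimated from the data, so df = 4 − 1 = 3.

3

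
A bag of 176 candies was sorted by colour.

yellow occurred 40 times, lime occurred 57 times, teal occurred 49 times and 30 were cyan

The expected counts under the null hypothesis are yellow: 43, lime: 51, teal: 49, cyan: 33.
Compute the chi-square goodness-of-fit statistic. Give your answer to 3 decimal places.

yellow: (40 − 43)²/43 = 9/43 = 0.2093
lime: (57 − 51)²/51 = 36/51 = 0.7059
teal: (49 − 49)²/49 = 0/49 = 0.0000
cyan: (30 − 33)²/33 = 9/33 = 0.2727
Sum = 1.188

1.188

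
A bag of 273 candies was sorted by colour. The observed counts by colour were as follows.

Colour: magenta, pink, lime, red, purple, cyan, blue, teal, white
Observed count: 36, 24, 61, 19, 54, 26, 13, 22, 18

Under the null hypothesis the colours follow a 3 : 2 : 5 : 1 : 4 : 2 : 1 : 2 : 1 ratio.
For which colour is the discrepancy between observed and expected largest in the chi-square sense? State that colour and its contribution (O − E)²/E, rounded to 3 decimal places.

Ratio total = 21. Expected counts: 273×3/21 = 39, 273×2/21 = 26, 273×5/21 = 65, 273×1/21 = 13, 273×4/21 = 52, 273×2/21 = 26, 273×1/21 = 13, 273×2/21 = 26, 273×1/21 = 13.
χ² = (36−39)²/39 + (24−26)²/26 + (61−65)²/65 + (19−13)²/13 + (54−52)²/52 + (26−26)²/26 + (13−13)²/13 + (22−26)²/26 + (18−13)²/13
   = 0.2308 + 0.1538 + 0.2462 + 2.7692 + 0.0769 + 0.0000 + 0.0000 + 0.6154 + 1.9231
The largest term is for red: 2.769.

red, 2.769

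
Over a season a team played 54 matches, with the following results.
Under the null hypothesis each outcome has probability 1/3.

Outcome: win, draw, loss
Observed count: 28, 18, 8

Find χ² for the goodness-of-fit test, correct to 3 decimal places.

11.111

Under H₀ each category has probability 1/3, so each expected count is 54/3 = 18.
cat         O        E   (O−E)²/E
win        28       18     5.5556
draw       18       18     0.0000
loss        8       18     5.5556
Sum = 11.111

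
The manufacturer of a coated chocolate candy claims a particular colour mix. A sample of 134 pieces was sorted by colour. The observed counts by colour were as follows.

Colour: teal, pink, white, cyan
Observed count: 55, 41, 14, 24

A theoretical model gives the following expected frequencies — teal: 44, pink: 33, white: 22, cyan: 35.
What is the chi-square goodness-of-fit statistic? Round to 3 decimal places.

11.056

χ² = (55−44)²/44 + (41−33)²/33 + (14−22)²/22 + (24−35)²/35
   = 2.7500 + 1.9394 + 2.9091 + 3.4571
Sum = 11.056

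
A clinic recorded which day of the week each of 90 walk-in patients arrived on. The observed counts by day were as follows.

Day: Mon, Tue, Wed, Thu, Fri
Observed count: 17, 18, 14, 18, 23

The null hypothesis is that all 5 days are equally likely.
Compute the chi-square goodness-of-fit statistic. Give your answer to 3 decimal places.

Expected count for each of the 5 categories: 90/5 = 18.
χ² = (17−18)²/18 + (18−18)²/18 + (14−18)²/18 + (18−18)²/18 + (23−18)²/18
   = 0.0556 + 0.0000 + 0.8889 + 0.0000 + 1.3889
Sum = 2.333

2.333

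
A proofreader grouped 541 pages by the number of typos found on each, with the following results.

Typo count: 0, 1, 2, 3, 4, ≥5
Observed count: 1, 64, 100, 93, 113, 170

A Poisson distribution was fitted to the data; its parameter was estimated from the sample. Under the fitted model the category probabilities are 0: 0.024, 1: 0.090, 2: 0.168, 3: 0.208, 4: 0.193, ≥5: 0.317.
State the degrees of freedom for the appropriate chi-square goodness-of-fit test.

There are k = 6 categories and 1 parameter estimated from the data, so df = 6 − 1 − 1 = 4.

4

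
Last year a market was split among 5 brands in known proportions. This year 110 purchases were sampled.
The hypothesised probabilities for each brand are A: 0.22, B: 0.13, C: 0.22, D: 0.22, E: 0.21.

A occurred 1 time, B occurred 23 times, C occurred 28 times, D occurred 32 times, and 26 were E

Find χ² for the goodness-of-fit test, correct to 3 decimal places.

Expected counts E_i = n·p_i: 110×0.22 = 24.2, 110×0.13 = 14.3, 110×0.22 = 24.2, 110×0.22 = 24.2, 110×0.21 = 23.1.
cat         O        E   (O−E)²/E
A           1     24.2    22.2413
B          23     14.3     5.2930
C          28     24.2     0.5967
D          32     24.2     2.5140
E          26     23.1     0.3641
Sum = 31.009

31.009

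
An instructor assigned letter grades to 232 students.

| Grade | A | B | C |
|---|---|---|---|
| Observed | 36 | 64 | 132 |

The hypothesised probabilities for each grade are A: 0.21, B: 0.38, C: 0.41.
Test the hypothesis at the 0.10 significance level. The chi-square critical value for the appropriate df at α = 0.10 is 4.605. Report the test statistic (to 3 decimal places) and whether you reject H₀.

24.241; reject

Expected counts E_i = n·p_i: 232×0.21 = 48.72, 232×0.38 = 88.16, 232×0.41 = 95.12.
χ² = (36−48.72)²/48.72 + (64−88.16)²/88.16 + (132−95.12)²/95.12
   = 3.3210 + 6.6210 + 14.2991
Sum = 24.241
df = 2. Since 24.241 > 4.605, we reject H₀.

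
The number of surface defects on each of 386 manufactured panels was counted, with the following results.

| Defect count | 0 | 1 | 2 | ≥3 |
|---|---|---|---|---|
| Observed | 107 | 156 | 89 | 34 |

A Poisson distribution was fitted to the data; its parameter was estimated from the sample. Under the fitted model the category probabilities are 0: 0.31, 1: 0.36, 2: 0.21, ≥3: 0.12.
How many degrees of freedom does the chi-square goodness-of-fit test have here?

There are k = 4 categories and 1 parameter estimated from the data, so df = 4 − 1 − 1 = 2.

2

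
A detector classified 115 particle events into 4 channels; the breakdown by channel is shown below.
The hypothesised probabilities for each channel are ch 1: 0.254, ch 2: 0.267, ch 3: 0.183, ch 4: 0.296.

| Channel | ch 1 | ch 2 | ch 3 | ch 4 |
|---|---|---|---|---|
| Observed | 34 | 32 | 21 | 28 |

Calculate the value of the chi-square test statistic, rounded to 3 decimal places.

Expected counts E_i = n·p_i: 115×0.254 = 29.21, 115×0.267 = 30.705, 115×0.183 = 21.045, 115×0.296 = 34.04.
ch 1: (34 − 29.21)²/29.21 = 22.9441/29.21 = 0.7855
ch 2: (32 − 30.705)²/30.705 = 1.677025/30.705 = 0.0546
ch 3: (21 − 21.045)²/21.045 = 0.002025/21.045 = 0.0001
ch 4: (28 − 34.04)²/34.04 = 36.4816/34.04 = 1.0717
Sum = 1.912

1.912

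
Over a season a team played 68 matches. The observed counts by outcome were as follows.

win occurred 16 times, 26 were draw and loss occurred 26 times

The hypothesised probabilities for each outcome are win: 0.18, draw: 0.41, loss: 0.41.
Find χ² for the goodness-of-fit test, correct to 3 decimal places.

1.409

Expected counts E_i = n·p_i: 68×0.18 = 12.24, 68×0.41 = 27.88, 68×0.41 = 27.88.
χ² = (16−12.24)²/12.24 + (26−27.88)²/27.88 + (26−27.88)²/27.88
   = 1.1550 + 0.1268 + 0.1268
Sum = 1.409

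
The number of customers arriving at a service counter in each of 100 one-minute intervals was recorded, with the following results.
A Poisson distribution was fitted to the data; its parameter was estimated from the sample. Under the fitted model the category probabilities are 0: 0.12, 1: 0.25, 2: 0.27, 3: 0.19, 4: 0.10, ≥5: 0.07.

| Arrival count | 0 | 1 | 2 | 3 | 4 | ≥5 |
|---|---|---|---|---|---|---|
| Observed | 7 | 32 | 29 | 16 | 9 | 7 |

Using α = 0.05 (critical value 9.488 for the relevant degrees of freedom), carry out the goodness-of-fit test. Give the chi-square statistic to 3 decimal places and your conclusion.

Expected counts E_i = n·p_i: 100×0.12 = 12, 100×0.25 = 25, 100×0.27 = 27, 100×0.19 = 19, 100×0.10 = 10, 100×0.07 = 7.
cat         O        E   (O−E)²/E
0           7       12     2.0833
1          32       25     1.9600
2          29       27     0.1481
3          16       19     0.4737
4           9       10     0.1000
≥5          7        7     0.0000
Sum = 4.765
df = 4. Since 4.765 < 9.488, we do not reject H₀.

4.765; do not reject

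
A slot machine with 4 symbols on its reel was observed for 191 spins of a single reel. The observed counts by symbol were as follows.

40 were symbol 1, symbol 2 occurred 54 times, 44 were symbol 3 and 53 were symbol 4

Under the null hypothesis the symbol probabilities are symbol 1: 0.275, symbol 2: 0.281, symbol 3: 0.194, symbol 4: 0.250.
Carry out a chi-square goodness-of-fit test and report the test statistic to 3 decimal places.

4.868

Expected counts E_i = n·p_i: 191×0.275 = 52.525, 191×0.281 = 53.671, 191×0.194 = 37.054, 191×0.250 = 47.75.
cat           O        E   (O−E)²/E
symbol 1     40   52.525     2.9867
symbol 2     54   53.671     0.0020
symbol 3     44   37.054     1.3021
symbol 4     53    47.75     0.5772
Sum = 4.868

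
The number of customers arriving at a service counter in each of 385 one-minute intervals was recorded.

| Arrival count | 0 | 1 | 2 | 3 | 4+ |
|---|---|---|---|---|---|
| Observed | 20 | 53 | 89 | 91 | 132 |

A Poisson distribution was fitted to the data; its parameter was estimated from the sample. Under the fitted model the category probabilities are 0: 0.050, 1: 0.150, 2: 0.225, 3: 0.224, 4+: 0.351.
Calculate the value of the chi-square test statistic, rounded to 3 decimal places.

0.820

Expected counts E_i = n·p_i: 385×0.050 = 19.25, 385×0.150 = 57.75, 385×0.225 = 86.625, 385×0.224 = 86.24, 385×0.351 = 135.135.
cat         O        E   (O−E)²/E
0          20    19.25     0.0292
1          53    57.75     0.3907
2          89   86.625     0.0651
3          91    86.24     0.2627
4+        132  135.135     0.0727
Sum = 0.820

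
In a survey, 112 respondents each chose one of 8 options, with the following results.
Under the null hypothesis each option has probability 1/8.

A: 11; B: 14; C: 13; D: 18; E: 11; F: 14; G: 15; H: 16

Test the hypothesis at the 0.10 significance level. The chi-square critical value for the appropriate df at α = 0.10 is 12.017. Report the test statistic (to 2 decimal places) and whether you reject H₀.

Expected count for each of the 8 categories: 112/8 = 14.
cat         O        E   (O−E)²/E
A          11       14      0.643
B          14       14      0.000
C          13       14      0.071
D          18       14      1.143
E          11       14      0.643
F          14       14      0.000
G          15       14      0.071
H          16       14      0.286
Sum = 2.86
df = 7. Since 2.86 < 12.017, we do not reject H₀.

2.86; do not reject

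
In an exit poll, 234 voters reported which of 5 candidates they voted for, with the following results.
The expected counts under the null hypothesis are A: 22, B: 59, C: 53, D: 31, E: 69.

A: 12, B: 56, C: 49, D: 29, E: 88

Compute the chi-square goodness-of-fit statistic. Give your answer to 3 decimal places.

A: (12 − 22)²/22 = 100/22 = 4.5455
B: (56 − 59)²/59 = 9/59 = 0.1525
C: (49 − 53)²/53 = 16/53 = 0.3019
D: (29 − 31)²/31 = 4/31 = 0.1290
E: (88 − 69)²/69 = 361/69 = 5.2319
Sum = 10.361

10.361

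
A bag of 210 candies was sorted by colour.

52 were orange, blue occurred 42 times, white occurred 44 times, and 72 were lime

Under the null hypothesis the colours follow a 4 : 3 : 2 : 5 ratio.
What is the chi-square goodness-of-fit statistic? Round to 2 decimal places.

Ratio total = 14. Expected counts: 210×4/14 = 60, 210×3/14 = 45, 210×2/14 = 30, 210×5/14 = 75.
χ² = (52−60)²/60 + (42−45)²/45 + (44−30)²/30 + (72−75)²/75
   = 1.067 + 0.200 + 6.533 + 0.120
Sum = 7.92

7.92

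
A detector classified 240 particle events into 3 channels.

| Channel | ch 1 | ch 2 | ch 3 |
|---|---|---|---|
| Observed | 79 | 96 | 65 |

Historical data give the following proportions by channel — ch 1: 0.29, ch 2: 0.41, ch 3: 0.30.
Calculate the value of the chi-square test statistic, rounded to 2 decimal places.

2.01

Expected counts E_i = n·p_i: 240×0.29 = 69.6, 240×0.41 = 98.4, 240×0.30 = 72.
ch 1: (79 − 69.6)²/69.6 = 88.36/69.6 = 1.270
ch 2: (96 − 98.4)²/98.4 = 5.76/98.4 = 0.059
ch 3: (65 − 72)²/72 = 49/72 = 0.681
Sum = 2.01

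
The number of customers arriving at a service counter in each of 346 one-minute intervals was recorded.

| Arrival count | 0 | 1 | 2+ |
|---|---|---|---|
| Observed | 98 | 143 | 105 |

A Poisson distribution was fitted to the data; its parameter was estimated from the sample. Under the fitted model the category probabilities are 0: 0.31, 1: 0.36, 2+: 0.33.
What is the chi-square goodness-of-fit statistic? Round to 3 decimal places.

Expected counts E_i = n·p_i: 346×0.31 = 107.26, 346×0.36 = 124.56, 346×0.33 = 114.18.
0: (98 − 107.26)²/107.26 = 85.7476/107.26 = 0.7994
1: (143 − 124.56)²/124.56 = 340.0336/124.56 = 2.7299
2+: (105 − 114.18)²/114.18 = 84.2724/114.18 = 0.7381
Sum = 4.267

4.267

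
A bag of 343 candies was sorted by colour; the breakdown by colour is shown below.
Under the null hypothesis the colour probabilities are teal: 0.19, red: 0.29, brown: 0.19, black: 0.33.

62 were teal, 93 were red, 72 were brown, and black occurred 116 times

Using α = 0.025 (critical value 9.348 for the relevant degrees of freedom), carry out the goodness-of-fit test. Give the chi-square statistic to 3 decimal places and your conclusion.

1.361; do not reject

Expected counts E_i = n·p_i: 343×0.19 = 65.17, 343×0.29 = 99.47, 343×0.19 = 65.17, 343×0.33 = 113.19.
teal: (62 − 65.17)²/65.17 = 10.0489/65.17 = 0.1542
red: (93 − 99.47)²/99.47 = 41.8609/99.47 = 0.4208
brown: (72 − 65.17)²/65.17 = 46.6489/65.17 = 0.7158
black: (116 − 113.19)²/113.19 = 7.8961/113.19 = 0.0698
Sum = 1.361
df = 3. Since 1.361 < 9.348, we do not reject H₀.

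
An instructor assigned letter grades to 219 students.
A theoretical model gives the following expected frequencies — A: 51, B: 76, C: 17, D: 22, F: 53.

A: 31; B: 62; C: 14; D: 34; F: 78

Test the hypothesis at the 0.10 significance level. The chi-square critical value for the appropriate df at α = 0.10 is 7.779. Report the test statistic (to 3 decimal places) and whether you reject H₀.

cat         O        E   (O−E)²/E
A          31       51     7.8431
B          62       76     2.5789
C          14       17     0.5294
D          34       22     6.5455
F          78       53    11.7925
Sum = 29.289
df = 4. Since 29.289 > 7.779, we reject H₀.

29.289; reject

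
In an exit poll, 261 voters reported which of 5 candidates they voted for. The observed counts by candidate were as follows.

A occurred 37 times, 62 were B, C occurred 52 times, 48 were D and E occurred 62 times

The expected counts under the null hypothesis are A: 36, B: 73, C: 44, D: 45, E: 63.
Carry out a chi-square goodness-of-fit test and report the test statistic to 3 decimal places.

3.356

χ² = (37−36)²/36 + (62−73)²/73 + (52−44)²/44 + (48−45)²/45 + (62−63)²/63
   = 0.0278 + 1.6575 + 1.4545 + 0.2000 + 0.0159
Sum = 3.356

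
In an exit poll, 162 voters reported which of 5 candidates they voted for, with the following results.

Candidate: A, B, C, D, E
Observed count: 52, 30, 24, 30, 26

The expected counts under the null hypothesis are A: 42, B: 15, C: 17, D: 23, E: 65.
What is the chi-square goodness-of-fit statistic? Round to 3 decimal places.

χ² = (52−42)²/42 + (30−15)²/15 + (24−17)²/17 + (30−23)²/23 + (26−65)²/65
   = 2.3810 + 15.0000 + 2.8824 + 2.1304 + 23.4000
Sum = 45.794

45.794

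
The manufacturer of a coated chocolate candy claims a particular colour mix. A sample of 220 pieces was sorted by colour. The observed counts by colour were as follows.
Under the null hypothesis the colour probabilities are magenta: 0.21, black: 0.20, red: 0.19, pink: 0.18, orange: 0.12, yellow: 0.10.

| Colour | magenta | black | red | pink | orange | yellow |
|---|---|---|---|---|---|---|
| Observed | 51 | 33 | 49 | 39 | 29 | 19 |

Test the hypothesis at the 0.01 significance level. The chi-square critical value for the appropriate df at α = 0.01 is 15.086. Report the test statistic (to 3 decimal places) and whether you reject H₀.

5.163; do not reject

Expected counts E_i = n·p_i: 220×0.21 = 46.2, 220×0.20 = 44, 220×0.19 = 41.8, 220×0.18 = 39.6, 220×0.12 = 26.4, 220×0.10 = 22.
magenta: (51 − 46.2)²/46.2 = 23.04/46.2 = 0.4987
black: (33 − 44)²/44 = 121/44 = 2.7500
red: (49 − 41.8)²/41.8 = 51.84/41.8 = 1.2402
pink: (39 − 39.6)²/39.6 = 0.36/39.6 = 0.0091
orange: (29 − 26.4)²/26.4 = 6.76/26.4 = 0.2561
yellow: (19 − 22)²/22 = 9/22 = 0.4091
Sum = 5.163
df = 5. Since 5.163 < 15.086, we do not reject H₀.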